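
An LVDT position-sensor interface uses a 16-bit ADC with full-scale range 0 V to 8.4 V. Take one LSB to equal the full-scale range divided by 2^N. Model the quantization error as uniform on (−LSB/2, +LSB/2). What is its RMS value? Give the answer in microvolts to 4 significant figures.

37.00 µV

Range is 8.4 V.
LSB = 8.4 V / 2^16 = 128.174 µV.
σ_q = LSB/√12 = 128.174 µV/3.4641 = 37.00 µV.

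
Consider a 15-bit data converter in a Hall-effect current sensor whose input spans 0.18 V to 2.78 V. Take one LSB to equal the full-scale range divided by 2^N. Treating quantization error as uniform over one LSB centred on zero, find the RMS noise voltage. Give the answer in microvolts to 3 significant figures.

22.9 µV

Range = 2.78 − (0.18) = 2.6 V.
LSB = 2.6 V ÷ 2^15 = 2.6/32768 V = 79.346 µV.
RMS of a uniform error over width LSB is LSB/√12 = 22.9 µV.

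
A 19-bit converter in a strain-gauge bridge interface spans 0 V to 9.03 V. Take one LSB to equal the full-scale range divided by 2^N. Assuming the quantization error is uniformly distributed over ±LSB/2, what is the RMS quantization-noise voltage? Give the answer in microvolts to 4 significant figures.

V_FS = 9.03 V.
LSB = 9.03 V ÷ 2^19 = 9.03/524288 V = 17.2234 µV.
V_rms = LSB/√12 = 17.2234 µV / √12 = 4.972 µV.

4.972 µV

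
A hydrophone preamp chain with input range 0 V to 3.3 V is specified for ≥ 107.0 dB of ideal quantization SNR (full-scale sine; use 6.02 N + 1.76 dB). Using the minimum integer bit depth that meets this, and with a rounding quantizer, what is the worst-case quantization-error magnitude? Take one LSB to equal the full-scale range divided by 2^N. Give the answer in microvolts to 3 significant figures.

Range is 3.3 V.
N ≥ (107.0 − 1.76)/6.02 = 17.482 → N_min = 18.
One LSB is 3.3 V / 262144 = 12.589 µV.
|e|_max = LSB/2 = 6.29 µV.

6.29 µV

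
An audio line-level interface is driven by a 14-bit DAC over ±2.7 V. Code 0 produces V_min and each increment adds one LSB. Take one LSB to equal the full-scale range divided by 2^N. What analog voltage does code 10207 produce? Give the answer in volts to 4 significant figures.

Full-scale range = 2.7 V − (-2.7 V) = 5.4 V. LSB = 5.4 V / 2^14.
V_out = V_min + code × LSB = -2.7 V + 10207 × 5.4 V / 16384
      = -2.7 V + 3.36412 V = 0.664124 V.

0.6641 V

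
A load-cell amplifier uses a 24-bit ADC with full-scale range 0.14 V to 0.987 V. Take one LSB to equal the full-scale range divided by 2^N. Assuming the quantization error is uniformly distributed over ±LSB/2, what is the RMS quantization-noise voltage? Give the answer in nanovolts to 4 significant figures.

14.57 nV

Full-scale range = 0.987 V − (0.14 V) = 0.847 V.
LSB = 0.847 V / 2^24 = 50.4851 nV.
V_rms = LSB/√12 = 50.4851 nV / √12 = 14.57 nV.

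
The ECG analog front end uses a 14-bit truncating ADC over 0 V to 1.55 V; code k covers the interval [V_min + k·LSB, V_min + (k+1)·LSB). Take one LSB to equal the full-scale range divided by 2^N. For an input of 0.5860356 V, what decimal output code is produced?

Full-scale range = 1.55 V. LSB = 1.55 V / 2^14 ≈ 94.60 µV.
code = ⌊(V_in − V_min)/LSB⌋ = ⌊(V_in − V_min) × 2^14 / range⌋
     = ⌊(0.5860356 − (0)) × 16384 / 1.55⌋ = ⌊0.5860356 × 16384/1.55⌋
     = ⌊6194.585⌋ = 6194.

6194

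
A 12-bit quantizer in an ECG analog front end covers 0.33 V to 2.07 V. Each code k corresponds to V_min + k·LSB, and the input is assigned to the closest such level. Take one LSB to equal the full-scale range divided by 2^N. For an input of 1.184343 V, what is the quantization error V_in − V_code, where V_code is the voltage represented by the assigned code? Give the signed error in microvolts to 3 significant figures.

+60.8 µV

Range = 2.07 − (0.33) = 1.74 V. LSB = 1.74 V / 2^12 ≈ 424.8 µV.
Position in LSBs: (1.184343 − (0.33)) × 4096/1.74 = 2011.1431; rounding gives k = 2011.
V_code = V_min + k × range/2^12 = 0.33 + 2011 × 1.74/4096 = 1.184282227 V.
Error = V_in − V_code = 1.184343 − (1.184282227) = +60.8 µV.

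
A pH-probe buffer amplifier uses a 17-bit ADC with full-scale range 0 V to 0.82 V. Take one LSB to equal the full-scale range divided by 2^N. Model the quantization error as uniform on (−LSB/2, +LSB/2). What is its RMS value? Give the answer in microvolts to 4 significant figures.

Full-scale range = 0.82 V.
Step size = 0.82/131072 V = 6.25610 µV.
σ_q = LSB/√12 = 6.25610 µV/3.4641 = 1.806 µV.

1.806 µV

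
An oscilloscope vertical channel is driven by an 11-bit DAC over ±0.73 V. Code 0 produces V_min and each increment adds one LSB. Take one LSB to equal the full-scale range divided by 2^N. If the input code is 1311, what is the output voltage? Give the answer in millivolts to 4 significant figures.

204.6 mV

The full-scale span is 0.73 − (-0.73) = 1.46 V. LSB = 1.46 V / 2^11.
V_out = V_min + code × LSB = -0.73 V + 1311 × 1.46 V / 2048
      = -0.73 + 0.934600 = 0.204600 V.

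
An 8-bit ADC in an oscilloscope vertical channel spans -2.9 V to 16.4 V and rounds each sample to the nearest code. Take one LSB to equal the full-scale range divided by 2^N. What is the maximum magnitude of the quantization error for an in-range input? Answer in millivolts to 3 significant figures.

37.7 mV

Full-scale range = 16.4 V − (-2.9 V) = 19.3 V.
One LSB is 19.3 V / 256 = 75.391 mV.
Worst-case error for round-to-nearest is half an LSB: 37.7 mV.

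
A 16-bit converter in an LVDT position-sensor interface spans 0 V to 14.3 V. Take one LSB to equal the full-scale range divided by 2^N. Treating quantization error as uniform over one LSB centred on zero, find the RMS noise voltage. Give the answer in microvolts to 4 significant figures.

62.99 µV

V_FS = 14.3 V.
LSB = 14.3 V / 2^16 = 218.201 µV.
For a uniform distribution on [−LSB/2, +LSB/2], V_rms = LSB/√12 = 218.201 µV/3.4641 = 62.99 µV.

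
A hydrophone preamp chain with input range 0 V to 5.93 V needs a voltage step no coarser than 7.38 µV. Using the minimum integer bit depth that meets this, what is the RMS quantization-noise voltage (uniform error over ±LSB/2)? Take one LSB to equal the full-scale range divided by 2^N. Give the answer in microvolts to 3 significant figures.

Span = 5.93 V.
5.93 V / 7.38 µV = 803500. Since 2^19 = 524288 and 2^20 = 1048576, N = 20.
One LSB is 5.93 V / 1048576 = 5.6553 µV.
σ_q = LSB/√12 = 5.6553 µV/3.4641 = 1.63 µV.

1.63 µV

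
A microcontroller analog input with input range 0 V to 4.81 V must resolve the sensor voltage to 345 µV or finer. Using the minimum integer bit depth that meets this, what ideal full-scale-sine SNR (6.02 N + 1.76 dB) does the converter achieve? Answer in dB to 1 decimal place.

86.0 dB

Span = 4.81 V.
Levels needed ≥ 4.81/345 µV = 13940. 2^14 = 16384 suffices, so N_min = 14.
Ideal SNR at N = 14: 6.02·14 + 1.76 = 86.0 dB.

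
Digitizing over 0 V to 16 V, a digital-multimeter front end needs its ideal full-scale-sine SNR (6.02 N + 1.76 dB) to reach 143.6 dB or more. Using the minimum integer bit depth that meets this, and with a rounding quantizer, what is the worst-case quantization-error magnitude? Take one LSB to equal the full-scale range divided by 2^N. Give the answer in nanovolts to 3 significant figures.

477 nV

Full-scale range = 16 V.
Solving 6.02 N ≥ 143.6 − 1.76: N ≥ 23.561. Round up → N = 24.
Step size = 16/16777216 V = 0.95367 µV.
|e|_max = LSB/2 = 477 nV.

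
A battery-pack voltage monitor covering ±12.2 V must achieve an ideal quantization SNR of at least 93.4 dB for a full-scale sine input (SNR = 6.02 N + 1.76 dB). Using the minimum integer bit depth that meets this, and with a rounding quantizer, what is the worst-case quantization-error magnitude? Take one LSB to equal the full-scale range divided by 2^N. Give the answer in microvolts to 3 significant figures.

Range = 12.2 − (-12.2) = 24.4 V.
6.02 N + 1.76 ≥ 93.4 gives N ≥ 15.223, so the minimum integer is 16.
Step size = 24.4/65536 V = 372.31 µV.
Max error for round-to-nearest is LSB/2 = 186 µV.

186 µV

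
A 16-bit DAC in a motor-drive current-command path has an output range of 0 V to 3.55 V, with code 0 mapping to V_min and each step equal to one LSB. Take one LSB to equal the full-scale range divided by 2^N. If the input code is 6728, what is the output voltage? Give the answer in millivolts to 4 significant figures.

364.4 mV

Range is 3.55 V. LSB = 3.55 V / 2^16.
Output = V_min + (6728/65536) × range = 0 + 0.102661 × 3.55 V
      = 0 + 0.364447 = 0.364447 V.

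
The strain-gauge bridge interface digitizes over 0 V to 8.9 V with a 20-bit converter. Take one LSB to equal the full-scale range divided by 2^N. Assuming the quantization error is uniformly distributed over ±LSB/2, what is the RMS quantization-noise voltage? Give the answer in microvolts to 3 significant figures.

Full-scale range = 8.9 V.
One LSB is 8.9 V / 1048576 = 8.4877 µV.
σ_q = LSB/√12 = 8.4877 µV/3.4641 = 2.45 µV.

2.45 µV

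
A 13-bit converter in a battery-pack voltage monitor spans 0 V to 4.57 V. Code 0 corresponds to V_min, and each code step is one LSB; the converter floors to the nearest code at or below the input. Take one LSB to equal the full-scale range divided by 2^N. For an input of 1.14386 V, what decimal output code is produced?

Span = 4.57 V. LSB = 4.57 V / 2^13 ≈ 0.5579 mV.
code = ⌊(V_in − V_min)/LSB⌋ = ⌊(V_in − V_min) × 2^13 / range⌋
     = ⌊(1.14386 − (0)) × 8192 / 4.57⌋ = ⌊1.14386 × 8192/4.57⌋
     = ⌊2050.438⌋ = 2050.

2050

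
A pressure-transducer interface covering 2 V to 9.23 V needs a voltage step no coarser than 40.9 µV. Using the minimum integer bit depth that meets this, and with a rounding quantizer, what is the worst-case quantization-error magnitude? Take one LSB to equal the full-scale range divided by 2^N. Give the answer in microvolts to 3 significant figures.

Span: 9.23 V − (2 V) = 7.23 V.
Levels needed ≥ 7.23/40.9 µV = 176800. 2^18 = 262144 suffices, so N_min = 18.
LSB = 7.23 V ÷ 2^18 = 7.23/262144 V = 27.580 µV.
Half an LSB is 13.8 µV.

13.8 µV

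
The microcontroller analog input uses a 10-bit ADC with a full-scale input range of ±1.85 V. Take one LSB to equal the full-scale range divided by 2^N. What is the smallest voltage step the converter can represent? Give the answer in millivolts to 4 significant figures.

3.613 mV

The full-scale span is 1.85 − (-1.85) = 3.7 V.
Number of codes = 2^10 = 1024.
One LSB is 3.7 V / 1024 = 3.613 mV.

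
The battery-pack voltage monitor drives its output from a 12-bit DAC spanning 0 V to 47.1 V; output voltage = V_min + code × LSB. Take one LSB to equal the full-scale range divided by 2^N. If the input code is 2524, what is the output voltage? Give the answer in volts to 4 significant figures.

V_FS = 47.1 V. LSB = 47.1 V / 2^12.
V_out = 0 + 2524 × (47.1/4096) V
      = 0 + 29.0235 = 29.0235 V.

29.02 V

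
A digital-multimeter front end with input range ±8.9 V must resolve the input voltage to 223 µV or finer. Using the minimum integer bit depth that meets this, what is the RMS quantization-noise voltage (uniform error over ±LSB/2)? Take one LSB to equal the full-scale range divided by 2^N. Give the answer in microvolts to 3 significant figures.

39.2 µV

Full-scale range = 8.9 V − (-8.9 V) = 17.8 V.
Required number of levels: 17.8/223 µV = 79821; smallest N with 2^N ≥ that is 17.
Step size = 17.8/131072 V = 135.80 µV.
V_rms = LSB/√12 = 39.2 µV.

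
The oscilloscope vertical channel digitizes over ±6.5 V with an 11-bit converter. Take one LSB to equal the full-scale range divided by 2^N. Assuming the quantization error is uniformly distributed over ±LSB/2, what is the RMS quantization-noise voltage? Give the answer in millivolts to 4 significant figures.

Full-scale range = 6.5 V − (-6.5 V) = 13 V.
One LSB is 13 V / 2048 = 6.34766 mV.
V_rms = LSB/√12 = 6.34766 mV / √12 = 1.832 mV.

1.832 mV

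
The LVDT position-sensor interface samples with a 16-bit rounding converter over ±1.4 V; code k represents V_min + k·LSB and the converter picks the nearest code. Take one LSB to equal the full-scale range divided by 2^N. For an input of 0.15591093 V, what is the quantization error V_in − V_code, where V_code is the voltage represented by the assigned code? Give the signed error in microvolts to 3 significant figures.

+8.83 µV

Range = 1.4 − (-1.4) = 2.8 V. LSB = 2.8 V / 2^16 ≈ 42.72 µV.
Position in LSBs: (0.15591093 − (-1.4)) × 65536/2.8 = 36417.2067; rounding gives k = 36417.
V_code = V_min + k × range/2^16 = -1.4 + 36417 × 2.8/65536 = 0.15590209961 V.
Error = V_in − V_code = 0.15591093 − (0.15590209961) = +8.83 µV.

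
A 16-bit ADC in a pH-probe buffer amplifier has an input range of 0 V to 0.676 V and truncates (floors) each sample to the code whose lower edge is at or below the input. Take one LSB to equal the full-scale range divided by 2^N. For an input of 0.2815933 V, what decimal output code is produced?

Full-scale range = 0.676 V. LSB = 0.676 V / 2^16 ≈ 10.31 µV.
(V_in − V_min) × 2^16/range = (0.2815933 − (0)) × 65536/0.676 = 27299.554.
Floor → code = 27299.

27299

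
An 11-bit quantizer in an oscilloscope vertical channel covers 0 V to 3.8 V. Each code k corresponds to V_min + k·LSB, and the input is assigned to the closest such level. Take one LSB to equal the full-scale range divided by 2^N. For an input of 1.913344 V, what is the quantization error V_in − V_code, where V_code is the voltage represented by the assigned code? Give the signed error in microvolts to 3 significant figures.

Full-scale range = 3.8 V. LSB = 3.8 V / 2^11 ≈ 1.855 mV.
Position in LSBs: (1.913344 − (0)) × 2048/3.8 = 1031.1917; rounding gives k = 1031.
V_code = V_min + k × range/2^11 = 0 + 1031 × 3.8/2048 = 1.912988281 V.
Error = V_in − V_code = 1.913344 − (1.912988281) = +356 µV.

+356 µV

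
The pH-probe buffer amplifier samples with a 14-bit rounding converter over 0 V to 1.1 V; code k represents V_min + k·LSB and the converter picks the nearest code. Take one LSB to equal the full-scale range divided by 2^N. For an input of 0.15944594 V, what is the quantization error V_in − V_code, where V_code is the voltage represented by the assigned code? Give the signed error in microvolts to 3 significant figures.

Full-scale range = 1.1 V. LSB = 1.1 V / 2^14 ≈ 67.14 µV.
(V_in − V_min)/LSB = (0.15944594 − (0)) × 16384/1.1 = 2374.8748 → nearest code k = 2375.
V_code = V_min + k × range/2^14 = 0 + 2375 × 1.1/16384 = 0.15945434570 V.
V_in − V_code = 0.15944594 − (0.15945434570) = −8.41 µV.

−8.41 µV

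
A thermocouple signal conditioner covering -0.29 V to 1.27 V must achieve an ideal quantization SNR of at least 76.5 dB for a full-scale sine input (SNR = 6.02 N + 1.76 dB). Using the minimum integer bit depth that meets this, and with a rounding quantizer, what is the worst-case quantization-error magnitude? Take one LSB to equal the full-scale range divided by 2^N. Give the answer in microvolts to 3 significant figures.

Range = 1.27 − (-0.29) = 1.56 V.
6.02 N + 1.76 ≥ 76.5 gives N ≥ 12.415, so the minimum integer is 13.
One LSB is 1.56 V / 8192 = 190.43 µV.
Max error for round-to-nearest is LSB/2 = 95.2 µV.

95.2 µV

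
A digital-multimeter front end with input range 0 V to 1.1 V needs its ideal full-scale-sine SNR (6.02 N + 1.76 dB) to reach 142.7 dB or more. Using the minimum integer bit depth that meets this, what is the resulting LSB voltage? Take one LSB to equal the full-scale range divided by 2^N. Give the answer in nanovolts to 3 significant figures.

V_FS = 1.1 V.
6.02 N + 1.76 ≥ 142.7 gives N ≥ 23.412, so the minimum integer is 24.
One LSB is 1.1 V / 16777216 = 65.6 nV.

65.6 nV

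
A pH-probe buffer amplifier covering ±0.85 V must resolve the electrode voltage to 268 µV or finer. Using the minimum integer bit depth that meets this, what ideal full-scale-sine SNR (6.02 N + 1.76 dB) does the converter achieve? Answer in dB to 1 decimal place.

Full-scale range = 0.85 V − (-0.85 V) = 1.7 V.
1.7 V / 268 µV = 6343. Since 2^12 = 4096 and 2^13 = 8192, N = 13.
6.02(13) + 1.76 = 80.02 dB.

80.0 dB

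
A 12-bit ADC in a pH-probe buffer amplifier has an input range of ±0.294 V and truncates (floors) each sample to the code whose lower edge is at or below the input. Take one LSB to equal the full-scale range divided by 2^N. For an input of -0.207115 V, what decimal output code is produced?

605

Range = 0.294 − (-0.294) = 0.588 V. LSB = 0.588 V / 2^12 ≈ 143.6 µV.
(V_in − V_min) × 2^12/range = (-0.207115 − (-0.294)) × 4096/0.588 = 605.240.
Floor → code = 605.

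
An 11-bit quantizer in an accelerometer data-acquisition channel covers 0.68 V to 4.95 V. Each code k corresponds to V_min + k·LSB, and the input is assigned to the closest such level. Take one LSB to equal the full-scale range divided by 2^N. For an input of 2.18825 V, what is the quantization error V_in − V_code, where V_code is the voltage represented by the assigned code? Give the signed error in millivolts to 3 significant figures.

Full-scale range = 4.95 V − (0.68 V) = 4.27 V. LSB = 4.27 V / 2^11 ≈ 2.085 mV.
(V_in − V_min)/LSB = (2.18825 − (0.68)) × 2048/4.27 = 723.3948 → nearest code k = 723.
V_code = V_min + k × range/2^11 = 0.68 + 723 × 4.27/2048 = 2.187426758 V.
V_in − V_code = 2.18825 − (2.187426758) = +0.823 mV.

+0.823 mV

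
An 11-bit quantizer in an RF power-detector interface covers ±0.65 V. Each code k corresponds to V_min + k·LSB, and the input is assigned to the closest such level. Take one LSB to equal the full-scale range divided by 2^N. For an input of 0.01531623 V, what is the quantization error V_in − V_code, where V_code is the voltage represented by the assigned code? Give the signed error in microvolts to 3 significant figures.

+81.9 µV

The full-scale span is 0.65 − (-0.65) = 1.3 V. LSB = 1.3 V / 2^11 ≈ 0.6348 mV.
Position in LSBs: (0.01531623 − (-0.65)) × 2048/1.3 = 1048.1290; rounding gives k = 1048.
Reconstructed level: -0.65 + 1048 × 1.3/2048 V = 0.01523437500 V.
e = 0.01531623 − (0.01523437500) = +81.9 µV.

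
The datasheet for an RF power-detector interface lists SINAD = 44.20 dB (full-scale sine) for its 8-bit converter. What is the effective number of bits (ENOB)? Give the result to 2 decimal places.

7.05 bits

ENOB = (SINAD − 1.76) / 6.02 = (44.20 − 1.76) / 6.02 = 42.44 / 6.02 = 7.0498.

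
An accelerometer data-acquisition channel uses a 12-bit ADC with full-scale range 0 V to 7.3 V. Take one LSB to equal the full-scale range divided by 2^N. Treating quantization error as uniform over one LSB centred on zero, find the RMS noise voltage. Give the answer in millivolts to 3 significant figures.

V_FS = 7.3 V.
LSB = 7.3 V / 2^12 = 1.7822 mV.
σ_q = LSB/√12 = 1.7822 mV/3.4641 = 0.514 mV.

0.514 mV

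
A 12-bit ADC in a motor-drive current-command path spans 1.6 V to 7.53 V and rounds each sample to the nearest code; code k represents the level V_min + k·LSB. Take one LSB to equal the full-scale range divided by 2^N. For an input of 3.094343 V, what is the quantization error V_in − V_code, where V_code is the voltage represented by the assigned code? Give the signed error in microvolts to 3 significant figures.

Range = 7.53 − (1.6) = 5.93 V. LSB = 5.93 V / 2^12 ≈ 1.448 mV.
Position in LSBs: (3.094343 − (1.6)) × 4096/5.93 = 1032.1803; rounding gives k = 1032.
Reconstructed level: 1.6 + 1032 × 5.93/4096 V = 3.094082031 V.
Error = V_in − V_code = 3.094343 − (3.094082031) = +261 µV.

+261 µV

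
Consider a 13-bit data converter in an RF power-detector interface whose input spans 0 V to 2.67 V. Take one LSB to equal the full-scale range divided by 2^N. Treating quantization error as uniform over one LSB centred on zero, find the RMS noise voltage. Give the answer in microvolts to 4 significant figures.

Span = 2.67 V.
Step size = 2.67/8192 V = 325.928 µV.
For a uniform distribution on [−LSB/2, +LSB/2], V_rms = LSB/√12 = 325.928 µV/3.4641 = 94.09 µV.

94.09 µV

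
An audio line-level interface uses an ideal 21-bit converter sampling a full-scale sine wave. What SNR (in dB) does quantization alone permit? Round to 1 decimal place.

For an ideal N-bit converter with full-scale sine input, SNR = 6.02 N + 1.76 dB. SNR = 6.02 × 21 + 1.76 = 126.42 + 1.76 = 128.18 dB.

128.2 dB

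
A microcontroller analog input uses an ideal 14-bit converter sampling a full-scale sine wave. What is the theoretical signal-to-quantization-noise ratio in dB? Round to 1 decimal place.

86.0 dB

For an ideal N-bit converter with full-scale sine input, SNR = 6.02 N + 1.76 dB. SNR = 6.02 × 14 + 1.76 = 84.28 + 1.76 = 86.04 dB.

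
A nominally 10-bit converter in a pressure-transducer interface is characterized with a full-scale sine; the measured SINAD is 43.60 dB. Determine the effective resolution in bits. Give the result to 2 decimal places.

(43.60 − 1.76) / 6.02 = 41.84/6.02 = 6.9502 effective bits.

6.95 bits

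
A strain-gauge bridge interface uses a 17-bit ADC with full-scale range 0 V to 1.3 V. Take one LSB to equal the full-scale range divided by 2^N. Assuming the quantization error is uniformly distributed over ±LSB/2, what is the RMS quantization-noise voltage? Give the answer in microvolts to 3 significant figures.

2.86 µV

Full-scale range = 1.3 V.
LSB = 1.3 V / 2^17 = 9.9182 µV.
V_rms = LSB/√12 = 9.9182 µV / √12 = 2.86 µV.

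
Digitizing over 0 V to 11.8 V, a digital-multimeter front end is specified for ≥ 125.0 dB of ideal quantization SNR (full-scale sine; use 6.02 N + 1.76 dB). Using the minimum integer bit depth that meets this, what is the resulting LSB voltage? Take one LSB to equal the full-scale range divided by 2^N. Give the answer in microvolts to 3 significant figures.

V_FS = 11.8 V.
N ≥ (125.0 − 1.76)/6.02 = 20.472 → N_min = 21.
LSB = 11.8 V / 2^21 = 5.63 µV.

5.63 µV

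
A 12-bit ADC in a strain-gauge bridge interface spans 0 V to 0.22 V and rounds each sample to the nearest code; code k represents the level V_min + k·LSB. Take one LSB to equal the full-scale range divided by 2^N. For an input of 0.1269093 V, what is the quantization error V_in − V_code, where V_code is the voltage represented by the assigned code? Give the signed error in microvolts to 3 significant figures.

V_FS = 0.22 V. LSB = 0.22 V / 2^12 ≈ 53.71 µV.
(V_in − V_min)/LSB = (0.1269093 − (0)) × 4096/0.22 = 2362.8204 → nearest code k = 2363.
V_code = V_min + k × range/2^12 = 0 + 2363 × 0.22/4096 = 0.1269189453 V.
e = 0.1269093 − (0.1269189453) = −9.65 µV.

−9.65 µV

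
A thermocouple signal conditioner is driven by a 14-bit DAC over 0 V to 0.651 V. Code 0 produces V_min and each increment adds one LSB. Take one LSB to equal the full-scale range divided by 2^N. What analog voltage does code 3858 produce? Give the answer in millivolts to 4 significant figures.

Span = 0.651 V. LSB = 0.651 V / 2^14.
V_out = V_min + code × LSB = 0 V + 3858 × 0.651 V / 16384
      = 0 V + 0.153293 V = 0.153293 V.

153.3 mV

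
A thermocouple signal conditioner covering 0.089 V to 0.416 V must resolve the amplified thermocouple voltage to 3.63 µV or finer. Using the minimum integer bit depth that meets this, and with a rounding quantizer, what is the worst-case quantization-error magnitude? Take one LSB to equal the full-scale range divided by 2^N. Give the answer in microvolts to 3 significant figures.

1.25 µV

Range = 0.416 − (0.089) = 0.327 V.
0.327 V / 3.63 µV = 90080. Since 2^16 = 65536 and 2^17 = 131072, N = 17.
Step size = 0.327/131072 V = 2.4948 µV.
|e|_max = LSB/2 = 1.25 µV.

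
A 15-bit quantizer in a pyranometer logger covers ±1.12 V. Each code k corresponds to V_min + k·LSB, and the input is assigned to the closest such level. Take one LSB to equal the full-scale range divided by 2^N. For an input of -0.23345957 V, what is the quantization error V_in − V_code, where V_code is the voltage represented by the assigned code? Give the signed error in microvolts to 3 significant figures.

−12.3 µV

The full-scale span is 1.12 − (-1.12) = 2.24 V. LSB = 2.24 V / 2^15 ≈ 68.36 µV.
(-0.23345957 − (-1.12)) / LSB = 0.88654043 × 32768/2.24 = 12968.8200. Nearest integer: k = 12969.
V_code = -1.12 + (12969/32768) × 2.24 = -0.23344726563 V.
Error = V_in − V_code = -0.23345957 − (-0.23344726563) = −12.3 µV.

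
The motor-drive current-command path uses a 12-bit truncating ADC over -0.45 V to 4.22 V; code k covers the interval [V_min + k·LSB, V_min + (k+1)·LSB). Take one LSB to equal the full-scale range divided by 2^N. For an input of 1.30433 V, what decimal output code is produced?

Span: 4.22 V − (-0.45 V) = 4.67 V. LSB = 4.67 V / 2^12 ≈ 1.140 mV.
(V_in − V_min) × 2^12/range = (1.30433 − (-0.45)) × 4096/4.67 = 1538.701.
Floor → code = 1538.

1538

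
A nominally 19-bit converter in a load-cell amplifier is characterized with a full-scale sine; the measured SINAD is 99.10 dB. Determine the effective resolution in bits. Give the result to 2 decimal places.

16.17 bits

ENOB = (99.10 − 1.76)/6.02 = 16.1694 bits.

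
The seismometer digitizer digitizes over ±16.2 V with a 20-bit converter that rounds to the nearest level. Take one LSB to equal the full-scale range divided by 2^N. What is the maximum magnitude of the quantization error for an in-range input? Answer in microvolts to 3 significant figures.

Span: 16.2 V − (-16.2 V) = 32.4 V.
LSB = 32.4 V / 2^20 = 30.899 µV.
A rounding quantizer has |error| ≤ LSB/2 = 15.4 µV.

15.4 µV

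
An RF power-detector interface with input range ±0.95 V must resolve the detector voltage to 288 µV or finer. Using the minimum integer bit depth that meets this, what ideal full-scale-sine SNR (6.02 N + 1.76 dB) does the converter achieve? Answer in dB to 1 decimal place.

80.0 dB

Full-scale range = 0.95 V − (-0.95 V) = 1.9 V.
1.9 V / 288 µV = 6597. Since 2^12 = 4096 and 2^13 = 8192, N = 13.
6.02(13) + 1.76 = 80.02 dB.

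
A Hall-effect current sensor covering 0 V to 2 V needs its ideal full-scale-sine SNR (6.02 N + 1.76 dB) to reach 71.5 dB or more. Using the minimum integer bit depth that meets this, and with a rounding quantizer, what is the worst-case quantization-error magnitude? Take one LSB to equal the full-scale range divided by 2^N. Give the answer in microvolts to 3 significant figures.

V_FS = 2 V.
Solving 6.02 N ≥ 71.5 − 1.76: N ≥ 11.585. Round up → N = 12.
One LSB is 2 V / 4096 = 488.28 µV.
Max error for round-to-nearest is LSB/2 = 244 µV.

244 µV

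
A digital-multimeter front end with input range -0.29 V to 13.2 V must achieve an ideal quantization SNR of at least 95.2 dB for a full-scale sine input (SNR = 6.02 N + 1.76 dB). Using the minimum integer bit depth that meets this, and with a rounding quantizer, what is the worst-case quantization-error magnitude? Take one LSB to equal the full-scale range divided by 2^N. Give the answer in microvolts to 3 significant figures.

The full-scale span is 13.2 − (-0.29) = 13.49 V.
Required N = ⌈(95.2 − 1.76)/6.02⌉ = ⌈15.522⌉ = 16.
Step size = 13.49/65536 V = 205.84 µV.
|e|_max = LSB/2 = 103 µV.

103 µV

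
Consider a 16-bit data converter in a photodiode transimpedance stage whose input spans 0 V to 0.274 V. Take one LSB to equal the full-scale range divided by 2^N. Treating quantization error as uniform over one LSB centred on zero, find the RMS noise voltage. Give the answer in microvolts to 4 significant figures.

1.207 µV

V_FS = 0.274 V.
LSB = 0.274 V / 2^16 = 4.18091 µV.
V_rms = LSB/√12 = 4.18091 µV / √12 = 1.207 µV.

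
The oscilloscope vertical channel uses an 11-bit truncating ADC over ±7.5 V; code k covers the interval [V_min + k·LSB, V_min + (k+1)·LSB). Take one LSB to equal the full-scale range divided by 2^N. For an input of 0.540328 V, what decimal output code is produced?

1097

Range = 7.5 − (-7.5) = 15 V. LSB = 15 V / 2^11 ≈ 7.324 mV.
(V_in − V_min) × 2^11/range = (0.540328 − (-7.5)) × 2048/15 = 1097.773.
Floor → code = 1097.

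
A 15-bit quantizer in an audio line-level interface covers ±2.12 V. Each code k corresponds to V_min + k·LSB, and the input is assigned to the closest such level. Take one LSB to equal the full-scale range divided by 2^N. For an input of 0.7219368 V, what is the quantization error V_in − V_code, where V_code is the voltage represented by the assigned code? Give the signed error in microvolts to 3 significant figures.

The full-scale span is 2.12 − (-2.12) = 4.24 V. LSB = 4.24 V / 2^15 ≈ 129.4 µV.
Position in LSBs: (0.7219368 − (-2.12)) × 32768/4.24 = 21963.3455; rounding gives k = 21963.
V_code = V_min + k × range/2^15 = -2.12 + 21963 × 4.24/32768 = 0.72189208984 V.
e = 0.7219368 − (0.72189208984) = +44.7 µV.

+44.7 µV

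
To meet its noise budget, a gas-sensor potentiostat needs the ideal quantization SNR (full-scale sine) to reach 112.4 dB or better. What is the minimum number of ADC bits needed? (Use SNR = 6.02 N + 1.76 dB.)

Solving 6.02 N ≥ 112.4 − 1.76: N ≥ 18.379. Round up → N = 19.

19 bits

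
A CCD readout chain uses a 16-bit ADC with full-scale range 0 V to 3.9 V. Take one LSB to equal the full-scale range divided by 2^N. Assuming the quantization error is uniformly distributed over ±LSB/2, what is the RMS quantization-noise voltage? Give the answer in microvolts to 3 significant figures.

17.2 µV

Range is 3.9 V.
LSB = 3.9 V / 2^16 = 59.509 µV.
RMS of a uniform error over width LSB is LSB/√12 = 17.2 µV.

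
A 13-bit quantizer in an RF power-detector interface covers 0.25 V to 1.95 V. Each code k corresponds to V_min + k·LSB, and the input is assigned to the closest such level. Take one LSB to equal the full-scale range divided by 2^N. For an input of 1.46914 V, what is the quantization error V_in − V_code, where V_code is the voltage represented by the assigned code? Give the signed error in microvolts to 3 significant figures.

The full-scale span is 1.95 − (0.25) = 1.7 V. LSB = 1.7 V / 2^13 ≈ 207.5 µV.
(V_in − V_min)/LSB = (1.46914 − (0.25)) × 8192/1.7 = 5874.8205 → nearest code k = 5875.
Reconstructed level: 0.25 + 5875 × 1.7/8192 V = 1.469177246 V.
e = 1.46914 − (1.469177246) = −37.2 µV.

−37.2 µV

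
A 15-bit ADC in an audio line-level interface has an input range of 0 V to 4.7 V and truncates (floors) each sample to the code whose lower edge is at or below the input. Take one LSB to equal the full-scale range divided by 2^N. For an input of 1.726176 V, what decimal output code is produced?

Range is 4.7 V. LSB = 4.7 V / 2^15 ≈ 143.4 µV.
(V_in − V_min) × 2^15/range = (1.726176 − (0)) × 32768/4.7 = 12034.752.
Floor → code = 12034.

12034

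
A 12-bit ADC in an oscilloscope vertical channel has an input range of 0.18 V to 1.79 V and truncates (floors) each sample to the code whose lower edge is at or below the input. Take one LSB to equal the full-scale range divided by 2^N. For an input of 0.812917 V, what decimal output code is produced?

1610

Span: 1.79 V − (0.18 V) = 1.61 V. LSB = 1.61 V / 2^12 ≈ 393.1 µV.
(V_in − V_min) × 2^12/range = (0.812917 − (0.18)) × 4096/1.61 = 1610.204.
Floor → code = 1610.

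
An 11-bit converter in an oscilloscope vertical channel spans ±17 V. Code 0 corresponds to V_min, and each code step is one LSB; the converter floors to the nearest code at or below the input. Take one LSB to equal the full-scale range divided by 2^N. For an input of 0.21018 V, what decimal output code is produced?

The full-scale span is 17 − (-17) = 34 V. LSB = 34 V / 2^11 ≈ 16.60 mV.
code = ⌊(V_in − V_min)/LSB⌋ = ⌊(V_in − V_min) × 2^11 / range⌋
     = ⌊(0.21018 − (-17)) × 2048 / 34⌋ = ⌊17.21018 × 2048/34⌋
     = ⌊1036.660⌋ = 1036.

1036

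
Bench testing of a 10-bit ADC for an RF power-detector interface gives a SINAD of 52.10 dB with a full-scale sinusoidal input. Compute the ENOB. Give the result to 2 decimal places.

ENOB = (52.10 − 1.76)/6.02 = 8.3621 bits.

8.36 bits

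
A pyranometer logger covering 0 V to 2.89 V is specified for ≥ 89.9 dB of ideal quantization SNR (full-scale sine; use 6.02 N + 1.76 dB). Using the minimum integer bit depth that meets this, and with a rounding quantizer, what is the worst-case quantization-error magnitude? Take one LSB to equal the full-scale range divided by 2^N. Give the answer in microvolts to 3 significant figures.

44.1 µV

Range is 2.89 V.
N ≥ (89.9 − 1.76)/6.02 = 14.641 → N_min = 15.
One LSB is 2.89 V / 32768 = 88.196 µV.
|e|_max = LSB/2 = 44.1 µV.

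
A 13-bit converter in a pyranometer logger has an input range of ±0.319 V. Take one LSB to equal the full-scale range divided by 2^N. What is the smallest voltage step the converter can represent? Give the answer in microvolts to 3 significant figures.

Full-scale range = 0.319 V − (-0.319 V) = 0.638 V.
2^13 = 8192 levels.
Step size = 0.638/8192 V = 77.9 µV.

77.9 µV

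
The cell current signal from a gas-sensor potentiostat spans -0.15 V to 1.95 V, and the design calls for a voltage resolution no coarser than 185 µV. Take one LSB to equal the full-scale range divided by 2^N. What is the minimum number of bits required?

Full-scale range = 1.95 V − (-0.15 V) = 2.1 V.
Required number of levels: 2.1/185 µV = 11351; smallest N with 2^N ≥ that is 14.

14 bits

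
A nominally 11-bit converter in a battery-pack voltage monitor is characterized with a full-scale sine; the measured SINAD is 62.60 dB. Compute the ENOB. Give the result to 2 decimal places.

ENOB = (62.60 − 1.76)/6.02 = 10.1063 bits.

10.11 bits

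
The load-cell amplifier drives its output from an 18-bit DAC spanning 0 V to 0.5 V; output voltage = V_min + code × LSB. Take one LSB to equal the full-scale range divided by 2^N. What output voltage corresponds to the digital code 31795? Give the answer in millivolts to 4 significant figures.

60.64 mV

Full-scale range = 0.5 V. LSB = 0.5 V / 2^18.
V_out = V_min + code × LSB = 0 V + 31795 × 0.5 V / 262144
      = 0 + 0.0606441 = 0.0606441 V.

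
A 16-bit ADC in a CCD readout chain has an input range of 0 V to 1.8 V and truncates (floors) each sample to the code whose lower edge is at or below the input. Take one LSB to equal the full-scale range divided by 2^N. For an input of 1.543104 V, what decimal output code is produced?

56182

Full-scale range = 1.8 V. LSB = 1.8 V / 2^16 ≈ 27.47 µV.
code = ⌊(V_in − V_min)/LSB⌋ = ⌊(V_in − V_min) × 2^16 / range⌋
     = ⌊(1.543104 − (0)) × 65536 / 1.8⌋ = ⌊1.543104 × 65536/1.8⌋
     = ⌊56182.702⌋ = 56182.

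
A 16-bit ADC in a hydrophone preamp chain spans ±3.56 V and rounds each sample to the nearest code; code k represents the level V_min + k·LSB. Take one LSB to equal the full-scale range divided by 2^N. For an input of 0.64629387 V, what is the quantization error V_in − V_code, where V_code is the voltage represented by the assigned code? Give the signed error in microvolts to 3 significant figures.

The full-scale span is 3.56 − (-3.56) = 7.12 V. LSB = 7.12 V / 2^16 ≈ 108.6 µV.
Position in LSBs: (0.64629387 − (-3.56)) × 65536/7.12 = 38716.8083; rounding gives k = 38717.
V_code = V_min + k × range/2^16 = -3.56 + 38717 × 7.12/65536 = 0.64631469727 V.
V_in − V_code = 0.64629387 − (0.64631469727) = −20.8 µV.

−20.8 µV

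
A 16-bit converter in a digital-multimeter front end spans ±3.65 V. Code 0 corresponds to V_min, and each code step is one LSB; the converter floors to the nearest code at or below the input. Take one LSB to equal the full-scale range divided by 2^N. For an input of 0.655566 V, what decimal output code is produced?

The full-scale span is 3.65 − (-3.65) = 7.3 V. LSB = 7.3 V / 2^16 ≈ 111.4 µV.
V_in − V_min = 0.655566 − (-3.65) = 4.305566 V.
Divide by LSB: 4.305566 × 65536/7.3 = 38653.3662.
Truncating gives code 38653.

38653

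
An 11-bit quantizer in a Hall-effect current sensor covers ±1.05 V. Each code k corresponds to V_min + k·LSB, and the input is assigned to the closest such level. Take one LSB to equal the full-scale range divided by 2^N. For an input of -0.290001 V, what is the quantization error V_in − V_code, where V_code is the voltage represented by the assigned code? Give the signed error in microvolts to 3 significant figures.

+185 µV

Full-scale range = 1.05 V − (-1.05 V) = 2.1 V. LSB = 2.1 V / 2^11 ≈ 1.025 mV.
(-0.290001 − (-1.05)) / LSB = 0.759999 × 2048/2.1 = 741.1800. Nearest integer: k = 741.
Reconstructed level: -1.05 + 741 × 2.1/2048 V = -0.2901855469 V.
e = -0.290001 − (-0.2901855469) = +185 µV.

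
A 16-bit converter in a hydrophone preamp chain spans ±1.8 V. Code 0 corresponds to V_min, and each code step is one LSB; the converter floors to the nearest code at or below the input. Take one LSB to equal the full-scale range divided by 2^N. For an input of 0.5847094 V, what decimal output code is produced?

43412

Range = 1.8 − (-1.8) = 3.6 V. LSB = 3.6 V / 2^16 ≈ 54.93 µV.
(V_in − V_min) × 2^16/range = (0.5847094 − (-1.8)) × 65536/3.6 = 43412.310.
Floor → code = 43412.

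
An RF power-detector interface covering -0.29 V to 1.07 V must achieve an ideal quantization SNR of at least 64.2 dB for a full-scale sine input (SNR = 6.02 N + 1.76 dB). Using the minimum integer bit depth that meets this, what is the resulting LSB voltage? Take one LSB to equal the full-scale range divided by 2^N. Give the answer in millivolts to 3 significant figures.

0.664 mV

The full-scale span is 1.07 − (-0.29) = 1.36 V.
6.02 N + 1.76 ≥ 64.2 gives N ≥ 10.372, so the minimum integer is 11.
One LSB is 1.36 V / 2048 = 0.664 mV.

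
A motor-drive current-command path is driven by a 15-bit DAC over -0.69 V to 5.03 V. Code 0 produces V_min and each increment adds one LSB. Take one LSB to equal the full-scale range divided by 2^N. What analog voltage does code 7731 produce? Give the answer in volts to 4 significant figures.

0.6595 V

Range = 5.03 − (-0.69) = 5.72 V. LSB = 5.72 V / 2^15.
V_out = V_min + code × LSB = -0.69 V + 7731 × 5.72 V / 32768
      = -0.69 + 1.34953 = 0.659528 V.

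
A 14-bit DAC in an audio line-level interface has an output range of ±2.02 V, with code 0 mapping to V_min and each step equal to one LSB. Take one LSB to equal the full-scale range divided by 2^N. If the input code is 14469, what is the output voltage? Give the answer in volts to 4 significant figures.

The full-scale span is 2.02 − (-2.02) = 4.04 V. LSB = 4.04 V / 2^14.
V_out = -2.02 + 14469 × (4.04/16384) V
      = -2.02 + 3.56780 = 1.54780 V.

1.548 V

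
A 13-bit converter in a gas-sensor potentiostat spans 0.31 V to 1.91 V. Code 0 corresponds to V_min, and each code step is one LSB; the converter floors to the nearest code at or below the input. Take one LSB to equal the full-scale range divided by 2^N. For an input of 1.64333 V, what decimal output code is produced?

6826

The full-scale span is 1.91 − (0.31) = 1.6 V. LSB = 1.6 V / 2^13 ≈ 195.3 µV.
V_in − V_min = 1.64333 − (0.31) = 1.33333 V.
Divide by LSB: 1.33333 × 8192/1.6 = 6826.6496.
Truncating gives code 6826.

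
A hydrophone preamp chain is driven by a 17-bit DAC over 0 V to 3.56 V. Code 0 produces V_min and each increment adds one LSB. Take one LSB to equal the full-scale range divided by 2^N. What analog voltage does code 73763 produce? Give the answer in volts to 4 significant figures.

Range is 3.56 V. LSB = 3.56 V / 2^17.
Output = V_min + (73763/131072) × range = 0 + 0.562767 × 3.56 V
      = 0 + 2.00345 = 2.00345 V.

2.003 V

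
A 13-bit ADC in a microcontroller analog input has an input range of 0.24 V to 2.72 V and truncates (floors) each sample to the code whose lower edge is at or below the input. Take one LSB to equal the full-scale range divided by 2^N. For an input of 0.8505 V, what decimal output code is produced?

The full-scale span is 2.72 − (0.24) = 2.48 V. LSB = 2.48 V / 2^13 ≈ 302.7 µV.
V_in − V_min = 0.8505 − (0.24) = 0.6105 V.
Divide by LSB: 0.6105 × 8192/2.48 = 2016.6194.
Truncating gives code 2016.

2016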